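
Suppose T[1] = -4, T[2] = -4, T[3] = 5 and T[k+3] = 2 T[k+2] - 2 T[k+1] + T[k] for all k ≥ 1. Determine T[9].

T[4] = 2*5 - 2*(-4) + (-4) = 14
T[5] = 2*14 - 2*5 + (-4) = 14
T[6] = 2*14 - 2*14 + 5 = 5
T[7] = 2*5 - 2*14 + 14 = -4
T[8] = 2*(-4) - 2*5 + 14 = -4
T[9] = 2*(-4) - 2*(-4) + 5 = 5

5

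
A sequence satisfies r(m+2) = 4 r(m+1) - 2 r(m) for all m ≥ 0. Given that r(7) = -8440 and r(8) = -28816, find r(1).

-5

Rearranging, r(m-2) = (r(m) - 4 r(m-1)) / -2.
r(6) = (-28816 - 4·(-8440)) / -2 = 4944/-2 = -2472
r(5) = (-8440 - 4·(-2472)) / -2 = 1448/-2 = -724
r(4) = (-2472 - 4·(-724)) / -2 = 424/-2 = -212
r(3) = (-724 - 4·(-212)) / -2 = 124/-2 = -62
r(2) = (-212 - 4·(-62)) / -2 = 36/-2 = -18
r(1) = (-62 - 4·(-18)) / -2 = 10/-2 = -5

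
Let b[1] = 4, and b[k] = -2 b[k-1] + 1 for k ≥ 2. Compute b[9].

b[2] = -2(4) + 1 = -7
b[3] = -2(-7) + 1 = 15
b[4] = -2(15) + 1 = -29
b[5] = -2(-29) + 1 = 59
b[6] = -2(59) + 1 = -117
b[7] = -2(-117) + 1 = 235
b[8] = -2(235) + 1 = -469
b[9] = -2(-469) + 1 = 939

939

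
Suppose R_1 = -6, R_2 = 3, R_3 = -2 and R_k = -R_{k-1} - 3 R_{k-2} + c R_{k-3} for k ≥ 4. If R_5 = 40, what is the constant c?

R_4 = -7 - 6c
R_5 = 13 + 9c
So 13 + 9c = 40, giving c = 3.

3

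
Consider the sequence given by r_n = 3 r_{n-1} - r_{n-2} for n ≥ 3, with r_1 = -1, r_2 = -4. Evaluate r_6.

r_3 = 3·(-4) - (-1) = -11
r_4 = 3·(-11) - (-4) = -29
r_5 = 3·(-29) - (-11) = -76
r_6 = 3·(-76) - (-29) = -199

-199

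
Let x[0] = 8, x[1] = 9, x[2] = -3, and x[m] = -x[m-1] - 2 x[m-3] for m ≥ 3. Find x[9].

x[3] = -(-3) - 2·8 = -13
x[4] = -(-13) - 2·9 = -5
x[5] = -(-5) - 2·(-3) = 11
x[6] = -11 - 2·(-13) = 15
x[7] = -15 - 2·(-5) = -5
x[8] = -(-5) - 2·11 = -17
x[9] = -(-17) - 2·15 = -13

-13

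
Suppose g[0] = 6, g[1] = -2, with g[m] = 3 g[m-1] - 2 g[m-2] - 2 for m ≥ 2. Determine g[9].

-5086

g[2] = 3·(-2) - 2·6 - 2 = -20
g[3] = 3·(-20) - 2·(-2) - 2 = -58
g[4] = 3·(-58) - 2·(-20) - 2 = -136
g[5] = 3·(-136) - 2·(-58) - 2 = -294
g[6] = 3·(-294) - 2·(-136) - 2 = -612
g[7] = 3·(-612) - 2·(-294) - 2 = -1250
g[8] = 3·(-1250) - 2·(-612) - 2 = -2528
g[9] = 3·(-2528) - 2·(-1250) - 2 = -5086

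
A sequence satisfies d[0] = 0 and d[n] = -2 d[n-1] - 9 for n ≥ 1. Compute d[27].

The fixed point is -9/(1 + 2) = -3, so d[n] + 3 = -2(d[n-1] + 3).
Hence d[n] = 3·(-2)^n - 3.
d[27] = 3·(-2)^{27} - 3 = 3·-134217728 - 3 = -402653187.

-402653187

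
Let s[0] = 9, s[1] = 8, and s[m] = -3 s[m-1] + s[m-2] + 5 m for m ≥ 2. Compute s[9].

41792

s[2] = -3·8 + 9 + 10 = -5
s[3] = -3·(-5) + 8 + 15 = 38
s[4] = -3·38 + (-5) + 20 = -99
s[5] = -3·(-99) + 38 + 25 = 360
s[6] = -3·360 + (-99) + 30 = -1149
s[7] = -3·(-1149) + 360 + 35 = 3842
s[8] = -3·3842 + (-1149) + 40 = -12635
s[9] = -3·(-12635) + 3842 + 45 = 41792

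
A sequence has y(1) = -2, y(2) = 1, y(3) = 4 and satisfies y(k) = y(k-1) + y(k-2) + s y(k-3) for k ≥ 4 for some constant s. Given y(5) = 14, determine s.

-5

y(4) = 5 - 2s
y(5) = 9 - s
So 9 - s = 14, giving s = -5.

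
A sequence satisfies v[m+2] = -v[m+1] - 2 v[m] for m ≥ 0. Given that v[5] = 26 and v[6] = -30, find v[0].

-5

Rearranging, v[m-2] = (v[m] + v[m-1]) / -2.
v[4] = (-30 + 26) / -2 = -4/-2 = 2
v[3] = (26 + 2) / -2 = 28/-2 = -14
v[2] = (2 + (-14)) / -2 = -12/-2 = 6
v[1] = (-14 + 6) / -2 = -8/-2 = 4
v[0] = (6 + 4) / -2 = 10/-2 = -5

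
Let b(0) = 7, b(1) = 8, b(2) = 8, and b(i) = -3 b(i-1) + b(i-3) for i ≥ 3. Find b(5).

-169

b(3) = -3·8 + 7 = -17
b(4) = -3·(-17) + 8 = 59
b(5) = -3·59 + 8 = -169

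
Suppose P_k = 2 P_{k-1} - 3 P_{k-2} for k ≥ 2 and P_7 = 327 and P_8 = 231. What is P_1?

Rearranging, P_{k-2} = (P_k - 2 P_{k-1}) / -3.
P_6 = (231 - 2·327) / -3 = -423/-3 = 141
P_5 = (327 - 2·141) / -3 = 45/-3 = -15
P_4 = (141 - 2·(-15)) / -3 = 171/-3 = -57
P_3 = (-15 - 2·(-57)) / -3 = 99/-3 = -33
P_2 = (-57 - 2·(-33)) / -3 = 9/-3 = -3
P_1 = (-33 - 2·(-3)) / -3 = -27/-3 = 9

9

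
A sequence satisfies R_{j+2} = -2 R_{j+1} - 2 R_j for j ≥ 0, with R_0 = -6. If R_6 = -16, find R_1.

4

Let R_1 = x.
R_2 = 12 - 2x
R_3 = -24 + 2x
R_4 = 24
R_5 = -4x
R_6 = -48 + 8x
So -48 + 8x = -16, giving x = 4.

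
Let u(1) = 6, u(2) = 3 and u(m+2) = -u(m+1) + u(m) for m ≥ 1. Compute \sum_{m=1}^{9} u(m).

u(3) = -3 + 6 = 3
u(4) = -3 + 3 = 0
u(5) = -0 + 3 = 3
u(6) = -3 + 0 = -3
u(7) = -(-3) + 3 = 6
u(8) = -6 + (-3) = -9
u(9) = -(-9) + 6 = 15
Sum = 6 + 3 + 3 + 0 + 3 + (-3) + 6 + (-9) + 15 = 24

24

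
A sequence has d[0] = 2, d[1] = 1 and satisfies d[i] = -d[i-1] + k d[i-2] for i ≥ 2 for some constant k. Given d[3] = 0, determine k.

d[2] = -1 + 2k
d[3] = 1 - k
So 1 - k = 0, giving k = 1.

1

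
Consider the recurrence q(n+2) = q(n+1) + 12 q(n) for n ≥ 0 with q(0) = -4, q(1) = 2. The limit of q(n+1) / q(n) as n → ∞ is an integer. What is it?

4

The characteristic equation is r^2 - r - 12 = 0, which factors as (r - 4)(r + 3) = 0.
So the roots are 4 and -3. Since |4| > |-3| and the coefficient of 4^n is non-zero, the ratio tends to 4.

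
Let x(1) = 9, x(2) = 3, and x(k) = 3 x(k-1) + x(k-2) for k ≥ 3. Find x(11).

245241

x(3) = 3*3 + 9 = 18
x(4) = 3*18 + 3 = 57
x(5) = 3*57 + 18 = 189
x(6) = 3*189 + 57 = 624
x(7) = 3*624 + 189 = 2061
x(8) = 3*2061 + 624 = 6807
x(9) = 3*6807 + 2061 = 22482
x(10) = 3*22482 + 6807 = 74253
x(11) = 3*74253 + 22482 = 245241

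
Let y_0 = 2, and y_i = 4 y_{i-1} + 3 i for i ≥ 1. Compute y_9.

873803

y_1 = 4*2 + 3 = 11
y_2 = 4*11 + 6 = 50
y_3 = 4*50 + 9 = 209
y_4 = 4*209 + 12 = 848
y_5 = 4*848 + 15 = 3407
y_6 = 4*3407 + 18 = 13646
y_7 = 4*13646 + 21 = 54605
y_8 = 4*54605 + 24 = 218444
y_9 = 4*218444 + 27 = 873803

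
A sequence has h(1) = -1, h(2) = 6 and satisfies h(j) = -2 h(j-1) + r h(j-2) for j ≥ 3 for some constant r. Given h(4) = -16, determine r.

h(3) = -12 - r
h(4) = 24 + 8r
So 24 + 8r = -16, giving r = -5.

-5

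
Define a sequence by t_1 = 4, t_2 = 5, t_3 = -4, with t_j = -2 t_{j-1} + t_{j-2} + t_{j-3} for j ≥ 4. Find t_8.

394

t_4 = -2*(-4) + 5 + 4 = 17
t_5 = -2*17 + (-4) + 5 = -33
t_6 = -2*(-33) + 17 + (-4) = 79
t_7 = -2*79 + (-33) + 17 = -174
t_8 = -2*(-174) + 79 + (-33) = 394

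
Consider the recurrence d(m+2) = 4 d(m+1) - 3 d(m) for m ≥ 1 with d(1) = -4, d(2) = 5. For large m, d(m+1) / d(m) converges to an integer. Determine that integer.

3

The characteristic equation is r^2 - 4r + 3 = 0, which factors as (r - 3)(r - 1) = 0.
So the roots are 3 and 1. Since |3| > |1| and the coefficient of 3^m is non-zero, the ratio tends to 3.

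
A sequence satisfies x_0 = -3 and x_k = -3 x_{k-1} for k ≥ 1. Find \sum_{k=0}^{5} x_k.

x_1 = -3(-3) = 9
x_2 = -3(9) = -27
x_3 = -3(-27) = 81
x_4 = -3(81) = -243
x_5 = -3(-243) = 729
Sum = (-3) + 9 + (-27) + 81 + (-243) + 729 = 546

546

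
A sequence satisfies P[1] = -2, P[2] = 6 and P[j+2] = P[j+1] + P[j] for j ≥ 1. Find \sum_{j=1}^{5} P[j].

32

P[3] = 6 + (-2) = 4
P[4] = 4 + 6 = 10
P[5] = 10 + 4 = 14
Sum = (-2) + 6 + 4 + 10 + 14 = 32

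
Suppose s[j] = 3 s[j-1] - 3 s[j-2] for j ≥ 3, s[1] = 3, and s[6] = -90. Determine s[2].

Let s[2] = w.
s[3] = -9 + 3w
s[4] = -27 + 6w
s[5] = -54 + 9w
s[6] = -81 + 9w
So -81 + 9w = -90, giving w = -1.

-1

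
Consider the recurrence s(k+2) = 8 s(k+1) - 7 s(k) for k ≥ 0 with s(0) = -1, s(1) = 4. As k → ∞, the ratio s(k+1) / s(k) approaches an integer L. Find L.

The characteristic equation is r^2 - 8r + 7 = 0, which factors as (r - 7)(r - 1) = 0.
So the roots are 7 and 1. Since |7| > |1| and the coefficient of 7^k is non-zero, the ratio tends to 7.

7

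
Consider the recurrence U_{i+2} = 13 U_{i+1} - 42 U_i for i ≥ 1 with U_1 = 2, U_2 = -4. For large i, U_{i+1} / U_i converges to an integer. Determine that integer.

7

The characteristic equation is r^2 - 13r + 42 = 0, which factors as (r - 7)(r - 6) = 0.
So the roots are 7 and 6. Since |7| > |6| and the coefficient of 7^i is non-zero, the ratio tends to 7.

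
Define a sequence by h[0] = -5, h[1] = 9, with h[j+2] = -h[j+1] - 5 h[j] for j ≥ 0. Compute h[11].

-4996

h[2] = -9 - 5·(-5) = 16
h[3] = -16 - 5·9 = -61
h[4] = -(-61) - 5·16 = -19
h[5] = -(-19) - 5·(-61) = 324
h[6] = -324 - 5·(-19) = -229
h[7] = -(-229) - 5·324 = -1391
h[8] = -(-1391) - 5·(-229) = 2536
h[9] = -2536 - 5·(-1391) = 4419
h[10] = -4419 - 5·2536 = -17099
h[11] = -(-17099) - 5·4419 = -4996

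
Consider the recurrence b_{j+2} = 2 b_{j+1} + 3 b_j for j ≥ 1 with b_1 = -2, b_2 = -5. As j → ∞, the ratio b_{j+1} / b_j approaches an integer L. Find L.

The characteristic equation is r^2 - 2r - 3 = 0, which factors as (r - 3)(r + 1) = 0.
So the roots are 3 and -1. Since |3| > |-1| and the coefficient of 3^j is non-zero, the ratio tends to 3.

3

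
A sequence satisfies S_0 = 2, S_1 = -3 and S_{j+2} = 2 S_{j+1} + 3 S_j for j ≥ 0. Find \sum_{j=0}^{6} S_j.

S_2 = 2(-3) + 3(2) = 0
S_3 = 2(0) + 3(-3) = -9
S_4 = 2(-9) + 3(0) = -18
S_5 = 2(-18) + 3(-9) = -63
S_6 = 2(-63) + 3(-18) = -180
Sum = 2 + (-3) + 0 + (-9) + (-18) + (-63) + (-180) = -271

-271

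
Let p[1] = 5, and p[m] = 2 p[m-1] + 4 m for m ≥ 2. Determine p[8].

p[2] = 2*5 + 8 = 18
p[3] = 2*18 + 12 = 48
p[4] = 2*48 + 16 = 112
p[5] = 2*112 + 20 = 244
p[6] = 2*244 + 24 = 512
p[7] = 2*512 + 28 = 1052
p[8] = 2*1052 + 32 = 2136

2136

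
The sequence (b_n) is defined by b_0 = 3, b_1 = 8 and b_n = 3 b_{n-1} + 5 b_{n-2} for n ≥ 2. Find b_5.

2783

b_2 = 3(8) + 5(3) = 39
b_3 = 3(39) + 5(8) = 157
b_4 = 3(157) + 5(39) = 666
b_5 = 3(666) + 5(157) = 2783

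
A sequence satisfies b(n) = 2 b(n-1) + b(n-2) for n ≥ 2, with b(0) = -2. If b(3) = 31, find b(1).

Let b(1) = v.
b(2) = -2 + 2v
b(3) = -4 + 5v
So -4 + 5v = 31, giving v = 7.

7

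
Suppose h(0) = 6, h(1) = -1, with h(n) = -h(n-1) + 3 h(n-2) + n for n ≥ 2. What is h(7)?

h(2) = -(-1) + 3·6 + 2 = 21
h(3) = -21 + 3·(-1) + 3 = -21
h(4) = -(-21) + 3·21 + 4 = 88
h(5) = -88 + 3·(-21) + 5 = -146
h(6) = -(-146) + 3·88 + 6 = 416
h(7) = -416 + 3·(-146) + 7 = -847

-847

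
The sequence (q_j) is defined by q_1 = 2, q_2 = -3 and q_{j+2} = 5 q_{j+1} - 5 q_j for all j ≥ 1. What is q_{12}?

q_3 = 5(-3) - 5(2) = -25
q_4 = 5(-25) - 5(-3) = -110
q_5 = 5(-110) - 5(-25) = -425
q_6 = 5(-425) - 5(-110) = -1575
q_7 = 5(-1575) - 5(-425) = -5750
q_8 = 5(-5750) - 5(-1575) = -20875
q_9 = 5(-20875) - 5(-5750) = -75625
q_{10} = 5(-75625) - 5(-20875) = -273750
q_{11} = 5(-273750) - 5(-75625) = -990625
q_{12} = 5(-990625) - 5(-273750) = -3584375

-3584375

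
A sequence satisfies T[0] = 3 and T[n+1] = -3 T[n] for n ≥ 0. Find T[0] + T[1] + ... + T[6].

1641

T[1] = -3*3 = -9
T[2] = -3*(-9) = 27
T[3] = -3*27 = -81
T[4] = -3*(-81) = 243
T[5] = -3*243 = -729
T[6] = -3*(-729) = 2187
Sum = 3 + (-9) + 27 + (-81) + 243 + (-729) + 2187 = 1641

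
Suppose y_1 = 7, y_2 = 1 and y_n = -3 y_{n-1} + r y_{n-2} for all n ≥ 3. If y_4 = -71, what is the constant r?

4

y_3 = -3 + 7r
y_4 = 9 - 20r
So 9 - 20r = -71, giving r = 4.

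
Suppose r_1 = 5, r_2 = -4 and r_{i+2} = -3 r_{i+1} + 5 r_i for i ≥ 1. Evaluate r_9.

r_3 = -3*(-4) + 5*5 = 37
r_4 = -3*37 + 5*(-4) = -131
r_5 = -3*(-131) + 5*37 = 578
r_6 = -3*578 + 5*(-131) = -2389
r_7 = -3*(-2389) + 5*578 = 10057
r_8 = -3*10057 + 5*(-2389) = -42116
r_9 = -3*(-42116) + 5*10057 = 176633

176633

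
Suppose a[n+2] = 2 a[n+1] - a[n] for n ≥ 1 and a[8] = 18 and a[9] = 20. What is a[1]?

Rearranging, a[n-2] = -(a[n] - 2 a[n-1]).
a[7] = -(20 - 2*18) = 16
a[6] = -(18 - 2*16) = 14
a[5] = -(16 - 2*14) = 12
a[4] = -(14 - 2*12) = 10
a[3] = -(12 - 2*10) = 8
a[2] = -(10 - 2*8) = 6
a[1] = -(8 - 2*6) = 4

4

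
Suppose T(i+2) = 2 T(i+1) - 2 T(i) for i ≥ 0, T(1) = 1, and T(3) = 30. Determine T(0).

-7

Let T(0) = x.
T(2) = 2 - 2x
T(3) = 2 - 4x
So 2 - 4x = 30, giving x = -7.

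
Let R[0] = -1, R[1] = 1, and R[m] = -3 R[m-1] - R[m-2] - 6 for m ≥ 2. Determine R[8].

R[2] = -3*1 - (-1) - 6 = -8
R[3] = -3*(-8) - 1 - 6 = 17
R[4] = -3*17 - (-8) - 6 = -49
R[5] = -3*(-49) - 17 - 6 = 124
R[6] = -3*124 - (-49) - 6 = -329
R[7] = -3*(-329) - 124 - 6 = 857
R[8] = -3*857 - (-329) - 6 = -2248

-2248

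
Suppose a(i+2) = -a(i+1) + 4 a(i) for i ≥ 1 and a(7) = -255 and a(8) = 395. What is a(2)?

-5

Rearranging, a(i-2) = (a(i) + a(i-1)) / 4.
a(6) = (395 + (-255)) / 4 = 140/4 = 35
a(5) = (-255 + 35) / 4 = -220/4 = -55
a(4) = (35 + (-55)) / 4 = -20/4 = -5
a(3) = (-55 + (-5)) / 4 = -60/4 = -15
a(2) = (-5 + (-15)) / 4 = -20/4 = -5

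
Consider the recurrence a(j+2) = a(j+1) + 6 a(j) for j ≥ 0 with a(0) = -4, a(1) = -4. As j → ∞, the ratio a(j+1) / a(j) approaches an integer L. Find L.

The characteristic equation is r^2 - r - 6 = 0, which factors as (r - 3)(r + 2) = 0.
So the roots are 3 and -2. Since |3| > |-2| and the coefficient of 3^j is non-zero, the ratio tends to 3.

3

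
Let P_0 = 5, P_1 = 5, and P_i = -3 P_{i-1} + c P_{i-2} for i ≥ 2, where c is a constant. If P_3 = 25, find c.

2

P_2 = -15 + 5c
P_3 = 45 - 10c
So 45 - 10c = 25, giving c = 2.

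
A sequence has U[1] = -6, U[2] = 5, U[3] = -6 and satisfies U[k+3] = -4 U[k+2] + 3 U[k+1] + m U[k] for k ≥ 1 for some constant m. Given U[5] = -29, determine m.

U[4] = 39 - 6m
U[5] = -174 + 29m
So -174 + 29m = -29, giving m = 5.

5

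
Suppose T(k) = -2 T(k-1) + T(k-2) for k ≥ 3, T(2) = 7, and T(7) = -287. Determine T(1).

Let T(1) = y.
T(3) = -14 + y
T(4) = 35 - 2y
T(5) = -84 + 5y
T(6) = 203 - 12y
T(7) = -490 + 29y
So -490 + 29y = -287, giving y = 7.

7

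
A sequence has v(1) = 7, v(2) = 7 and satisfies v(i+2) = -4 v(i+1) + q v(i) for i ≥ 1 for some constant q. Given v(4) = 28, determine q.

4

v(3) = -28 + 7q
v(4) = 112 - 21q
So 112 - 21q = 28, giving q = 4.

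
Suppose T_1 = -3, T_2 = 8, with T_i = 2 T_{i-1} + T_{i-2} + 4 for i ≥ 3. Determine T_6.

T_3 = 2·8 + (-3) + 4 = 17
T_4 = 2·17 + 8 + 4 = 46
T_5 = 2·46 + 17 + 4 = 113
T_6 = 2·113 + 46 + 4 = 276

276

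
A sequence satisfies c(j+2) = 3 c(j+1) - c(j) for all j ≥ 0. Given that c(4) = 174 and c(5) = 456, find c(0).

Rearranging, c(j-2) = -(c(j) - 3 c(j-1)).
c(3) = -(456 - 3(174)) = 66
c(2) = -(174 - 3(66)) = 24
c(1) = -(66 - 3(24)) = 6
c(0) = -(24 - 3(6)) = -6

-6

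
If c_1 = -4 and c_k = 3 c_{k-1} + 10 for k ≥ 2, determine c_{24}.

The fixed point is 10/(1 - 3) = -5, so c_k + 5 = 3(c_{k-1} + 5).
Hence c_k = 1·3^{k-1} - 5.
c_{24} = 1·3^{23} - 5 = 1·94143178827 - 5 = 94143178822.

94143178822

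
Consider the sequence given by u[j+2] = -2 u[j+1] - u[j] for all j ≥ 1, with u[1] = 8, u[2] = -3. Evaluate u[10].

37

u[3] = -2(-3) - 8 = -2
u[4] = -2(-2) - (-3) = 7
u[5] = -2(7) - (-2) = -12
u[6] = -2(-12) - 7 = 17
u[7] = -2(17) - (-12) = -22
u[8] = -2(-22) - 17 = 27
u[9] = -2(27) - (-22) = -32
u[10] = -2(-32) - 27 = 37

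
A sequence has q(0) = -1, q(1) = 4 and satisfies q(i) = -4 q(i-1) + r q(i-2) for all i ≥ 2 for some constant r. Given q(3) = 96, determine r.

4

q(2) = -16 - r
q(3) = 64 + 8r
So 64 + 8r = 96, giving r = 4.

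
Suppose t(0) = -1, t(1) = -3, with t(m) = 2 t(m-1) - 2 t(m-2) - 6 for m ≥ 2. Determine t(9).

t(2) = 2*(-3) - 2*(-1) - 6 = -10
t(3) = 2*(-10) - 2*(-3) - 6 = -20
t(4) = 2*(-20) - 2*(-10) - 6 = -26
t(5) = 2*(-26) - 2*(-20) - 6 = -18
t(6) = 2*(-18) - 2*(-26) - 6 = 10
t(7) = 2*10 - 2*(-18) - 6 = 50
t(8) = 2*50 - 2*10 - 6 = 74
t(9) = 2*74 - 2*50 - 6 = 42

42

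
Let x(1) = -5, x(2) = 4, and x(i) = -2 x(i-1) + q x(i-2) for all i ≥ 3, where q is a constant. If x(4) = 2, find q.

x(3) = -8 - 5q
x(4) = 16 + 14q
So 16 + 14q = 2, giving q = -1.

-1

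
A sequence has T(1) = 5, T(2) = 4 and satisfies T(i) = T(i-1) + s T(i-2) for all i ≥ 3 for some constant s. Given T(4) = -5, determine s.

T(3) = 4 + 5s
T(4) = 4 + 9s
So 4 + 9s = -5, giving s = -1.

-1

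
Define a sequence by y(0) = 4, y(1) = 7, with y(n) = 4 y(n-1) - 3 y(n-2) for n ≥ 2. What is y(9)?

29527

y(2) = 4*7 - 3*4 = 16
y(3) = 4*16 - 3*7 = 43
y(4) = 4*43 - 3*16 = 124
y(5) = 4*124 - 3*43 = 367
y(6) = 4*367 - 3*124 = 1096
y(7) = 4*1096 - 3*367 = 3283
y(8) = 4*3283 - 3*1096 = 9844
y(9) = 4*9844 - 3*3283 = 29527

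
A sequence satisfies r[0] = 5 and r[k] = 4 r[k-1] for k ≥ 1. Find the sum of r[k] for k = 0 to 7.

r[1] = 4*5 = 20
r[2] = 4*20 = 80
r[3] = 4*80 = 320
r[4] = 4*320 = 1280
r[5] = 4*1280 = 5120
r[6] = 4*5120 = 20480
r[7] = 4*20480 = 81920
Sum = 5 + 20 + 80 + 320 + 1280 + 5120 + 20480 + 81920 = 109225

109225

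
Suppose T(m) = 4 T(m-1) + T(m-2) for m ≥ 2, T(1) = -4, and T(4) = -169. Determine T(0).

7

Let T(0) = y.
T(2) = -16 + y
T(3) = -68 + 4y
T(4) = -288 + 17y
So -288 + 17y = -169, giving y = 7.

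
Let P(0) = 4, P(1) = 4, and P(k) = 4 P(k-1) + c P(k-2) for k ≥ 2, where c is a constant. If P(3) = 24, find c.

-2

P(2) = 16 + 4c
P(3) = 64 + 20c
So 64 + 20c = 24, giving c = -2.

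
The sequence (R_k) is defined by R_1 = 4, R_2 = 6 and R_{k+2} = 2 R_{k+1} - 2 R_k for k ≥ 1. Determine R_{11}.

64

R_3 = 2*6 - 2*4 = 4
R_4 = 2*4 - 2*6 = -4
R_5 = 2*(-4) - 2*4 = -16
R_6 = 2*(-16) - 2*(-4) = -24
R_7 = 2*(-24) - 2*(-16) = -16
R_8 = 2*(-16) - 2*(-24) = 16
R_9 = 2*16 - 2*(-16) = 64
R_{10} = 2*64 - 2*16 = 96
R_{11} = 2*96 - 2*64 = 64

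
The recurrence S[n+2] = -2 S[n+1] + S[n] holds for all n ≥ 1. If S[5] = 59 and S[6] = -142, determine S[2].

-2

Rearranging, S[n-2] = S[n] + 2 S[n-1].
S[4] = -142 + 2*59 = -24
S[3] = 59 + 2*(-24) = 11
S[2] = -24 + 2*11 = -2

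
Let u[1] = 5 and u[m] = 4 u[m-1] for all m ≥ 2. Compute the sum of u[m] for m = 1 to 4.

u[2] = 4·5 = 20
u[3] = 4·20 = 80
u[4] = 4·80 = 320
Sum = 5 + 20 + 80 + 320 = 425

425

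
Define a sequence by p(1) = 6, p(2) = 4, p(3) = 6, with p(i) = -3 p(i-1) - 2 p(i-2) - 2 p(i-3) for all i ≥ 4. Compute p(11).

p(4) = -3(6) - 2(4) - 2(6) = -38
p(5) = -3(-38) - 2(6) - 2(4) = 94
p(6) = -3(94) - 2(-38) - 2(6) = -218
p(7) = -3(-218) - 2(94) - 2(-38) = 542
p(8) = -3(542) - 2(-218) - 2(94) = -1378
p(9) = -3(-1378) - 2(542) - 2(-218) = 3486
p(10) = -3(3486) - 2(-1378) - 2(542) = -8786
p(11) = -3(-8786) - 2(3486) - 2(-1378) = 22142

22142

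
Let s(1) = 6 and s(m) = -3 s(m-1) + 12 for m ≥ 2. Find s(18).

-387420486

The fixed point is 12/(1 + 3) = 3, so s(m) - 3 = -3(s(m-1) - 3).
Hence s(m) = 3·(-3)^{m-1} + 3.
s(18) = 3·(-3)^{17} + 3 = 3·-129140163 + 3 = -387420486.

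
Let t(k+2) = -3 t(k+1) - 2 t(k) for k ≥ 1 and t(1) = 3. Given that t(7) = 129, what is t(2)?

Let t(2) = w.
t(3) = -6 - 3w
t(4) = 18 + 7w
t(5) = -42 - 15w
t(6) = 90 + 31w
t(7) = -186 - 63w
So -186 - 63w = 129, giving w = -5.

-5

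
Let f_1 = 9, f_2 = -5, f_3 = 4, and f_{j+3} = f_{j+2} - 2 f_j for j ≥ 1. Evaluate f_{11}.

f_4 = 4 - 2*9 = -14
f_5 = (-14) - 2*(-5) = -4
f_6 = (-4) - 2*4 = -12
f_7 = (-12) - 2*(-14) = 16
f_8 = 16 - 2*(-4) = 24
f_9 = 24 - 2*(-12) = 48
f_{10} = 48 - 2*16 = 16
f_{11} = 16 - 2*24 = -32

-32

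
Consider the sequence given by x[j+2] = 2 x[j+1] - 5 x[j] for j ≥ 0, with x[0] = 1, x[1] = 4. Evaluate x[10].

-4437

x[2] = 2*4 - 5*1 = 3
x[3] = 2*3 - 5*4 = -14
x[4] = 2*(-14) - 5*3 = -43
x[5] = 2*(-43) - 5*(-14) = -16
x[6] = 2*(-16) - 5*(-43) = 183
x[7] = 2*183 - 5*(-16) = 446
x[8] = 2*446 - 5*183 = -23
x[9] = 2*(-23) - 5*446 = -2276
x[10] = 2*(-2276) - 5*(-23) = -4437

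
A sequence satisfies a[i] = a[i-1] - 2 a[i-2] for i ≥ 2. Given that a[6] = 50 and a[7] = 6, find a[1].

8

Rearranging, a[i-2] = (a[i] - a[i-1]) / -2.
a[5] = (6 - 50) / -2 = -44/-2 = 22
a[4] = (50 - 22) / -2 = 28/-2 = -14
a[3] = (22 - (-14)) / -2 = 36/-2 = -18
a[2] = (-14 - (-18)) / -2 = 4/-2 = -2
a[1] = (-18 - (-2)) / -2 = -16/-2 = 8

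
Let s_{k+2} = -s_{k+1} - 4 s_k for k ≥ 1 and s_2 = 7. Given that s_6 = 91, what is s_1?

-2

Let s_1 = v.
s_3 = -7 - 4v
s_4 = -21 + 4v
s_5 = 49 + 12v
s_6 = 35 - 28v
So 35 - 28v = 91, giving v = -2.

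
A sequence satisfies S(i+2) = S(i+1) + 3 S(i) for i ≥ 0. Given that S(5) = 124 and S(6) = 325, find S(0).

Rearranging, S(i-2) = (S(i) - S(i-1)) / 3.
S(4) = (325 - 124) / 3 = 201/3 = 67
S(3) = (124 - 67) / 3 = 57/3 = 19
S(2) = (67 - 19) / 3 = 48/3 = 16
S(1) = (19 - 16) / 3 = 3/3 = 1
S(0) = (16 - 1) / 3 = 15/3 = 5

5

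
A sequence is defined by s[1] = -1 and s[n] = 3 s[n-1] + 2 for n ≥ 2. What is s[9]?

-1

s[2] = 3*(-1) + 2 = -1
s[3] = 3*(-1) + 2 = -1
s[4] = 3*(-1) + 2 = -1
s[5] = 3*(-1) + 2 = -1
s[6] = 3*(-1) + 2 = -1
s[7] = 3*(-1) + 2 = -1
s[8] = 3*(-1) + 2 = -1
s[9] = 3*(-1) + 2 = -1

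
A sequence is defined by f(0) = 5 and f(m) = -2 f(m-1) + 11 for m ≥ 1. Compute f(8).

f(1) = -2*5 + 11 = 1
f(2) = -2*1 + 11 = 9
f(3) = -2*9 + 11 = -7
f(4) = -2*(-7) + 11 = 25
f(5) = -2*25 + 11 = -39
f(6) = -2*(-39) + 11 = 89
f(7) = -2*89 + 11 = -167
f(8) = -2*(-167) + 11 = 345

345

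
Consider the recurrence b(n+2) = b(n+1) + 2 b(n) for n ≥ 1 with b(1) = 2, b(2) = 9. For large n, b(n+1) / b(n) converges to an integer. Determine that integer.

2

The characteristic equation is r^2 - r - 2 = 0, which factors as (r - 2)(r + 1) = 0.
So the roots are 2 and -1. Since |2| > |-1| and the coefficient of 2^n is non-zero, the ratio tends to 2.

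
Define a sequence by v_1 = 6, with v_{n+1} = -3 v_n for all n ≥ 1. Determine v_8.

v_2 = -3*6 = -18
v_3 = -3*(-18) = 54
v_4 = -3*54 = -162
v_5 = -3*(-162) = 486
v_6 = -3*486 = -1458
v_7 = -3*(-1458) = 4374
v_8 = -3*4374 = -13122

-13122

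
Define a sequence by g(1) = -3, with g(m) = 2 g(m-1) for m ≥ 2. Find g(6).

g(2) = 2(-3) = -6
g(3) = 2(-6) = -12
g(4) = 2(-12) = -24
g(5) = 2(-24) = -48
g(6) = 2(-48) = -96

-96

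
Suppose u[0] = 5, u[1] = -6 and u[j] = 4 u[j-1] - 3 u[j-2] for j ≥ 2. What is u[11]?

-974298

u[2] = 4(-6) - 3(5) = -39
u[3] = 4(-39) - 3(-6) = -138
u[4] = 4(-138) - 3(-39) = -435
u[5] = 4(-435) - 3(-138) = -1326
u[6] = 4(-1326) - 3(-435) = -3999
u[7] = 4(-3999) - 3(-1326) = -12018
u[8] = 4(-12018) - 3(-3999) = -36075
u[9] = 4(-36075) - 3(-12018) = -108246
u[10] = 4(-108246) - 3(-36075) = -324759
u[11] = 4(-324759) - 3(-108246) = -974298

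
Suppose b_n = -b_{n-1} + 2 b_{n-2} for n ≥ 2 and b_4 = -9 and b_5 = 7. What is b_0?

-4

Rearranging, b_{n-2} = (b_n + b_{n-1}) / 2.
b_3 = (7 + (-9)) / 2 = -2/2 = -1
b_2 = (-9 + (-1)) / 2 = -10/2 = -5
b_1 = (-1 + (-5)) / 2 = -6/2 = -3
b_0 = (-5 + (-3)) / 2 = -8/2 = -4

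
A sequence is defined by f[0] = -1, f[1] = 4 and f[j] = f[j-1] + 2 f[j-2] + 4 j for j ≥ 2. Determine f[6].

302

f[2] = 4 + 2·(-1) + 8 = 10
f[3] = 10 + 2·4 + 12 = 30
f[4] = 30 + 2·10 + 16 = 66
f[5] = 66 + 2·30 + 20 = 146
f[6] = 146 + 2·66 + 24 = 302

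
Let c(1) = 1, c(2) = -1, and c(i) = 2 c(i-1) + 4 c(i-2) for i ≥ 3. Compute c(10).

c(3) = 2*(-1) + 4*1 = 2
c(4) = 2*2 + 4*(-1) = 0
c(5) = 2*0 + 4*2 = 8
c(6) = 2*8 + 4*0 = 16
c(7) = 2*16 + 4*8 = 64
c(8) = 2*64 + 4*16 = 192
c(9) = 2*192 + 4*64 = 640
c(10) = 2*640 + 4*192 = 2048

2048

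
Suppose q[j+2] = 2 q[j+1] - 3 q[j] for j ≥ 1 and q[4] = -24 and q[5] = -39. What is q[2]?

Rearranging, q[j-2] = (q[j] - 2 q[j-1]) / -3.
q[3] = (-39 - 2*(-24)) / -3 = 9/-3 = -3
q[2] = (-24 - 2*(-3)) / -3 = -18/-3 = 6

6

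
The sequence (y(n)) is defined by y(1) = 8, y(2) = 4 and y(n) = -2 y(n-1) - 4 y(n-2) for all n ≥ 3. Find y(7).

512

y(3) = -2*4 - 4*8 = -40
y(4) = -2*(-40) - 4*4 = 64
y(5) = -2*64 - 4*(-40) = 32
y(6) = -2*32 - 4*64 = -320
y(7) = -2*(-320) - 4*32 = 512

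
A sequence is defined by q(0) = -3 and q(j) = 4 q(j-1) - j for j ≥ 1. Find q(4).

-880

q(1) = 4(-3) - 1 = -13
q(2) = 4(-13) - 2 = -54
q(3) = 4(-54) - 3 = -219
q(4) = 4(-219) - 4 = -880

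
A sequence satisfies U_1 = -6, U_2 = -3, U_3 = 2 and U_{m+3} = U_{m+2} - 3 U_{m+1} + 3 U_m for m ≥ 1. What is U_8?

-31

U_4 = 2 - 3*(-3) + 3*(-6) = -7
U_5 = (-7) - 3*2 + 3*(-3) = -22
U_6 = (-22) - 3*(-7) + 3*2 = 5
U_7 = 5 - 3*(-22) + 3*(-7) = 50
U_8 = 50 - 3*5 + 3*(-22) = -31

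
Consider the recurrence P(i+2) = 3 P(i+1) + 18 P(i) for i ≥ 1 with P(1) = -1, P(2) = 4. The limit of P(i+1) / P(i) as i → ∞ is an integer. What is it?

6

The characteristic equation is r^2 - 3r - 18 = 0, which factors as (r - 6)(r + 3) = 0.
So the roots are 6 and -3. Since |6| > |-3| and the coefficient of 6^i is non-zero, the ratio tends to 6.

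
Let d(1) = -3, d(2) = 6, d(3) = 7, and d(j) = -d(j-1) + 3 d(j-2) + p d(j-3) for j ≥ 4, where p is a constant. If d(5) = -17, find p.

d(4) = 11 - 3p
d(5) = 10 + 9p
So 10 + 9p = -17, giving p = -3.

-3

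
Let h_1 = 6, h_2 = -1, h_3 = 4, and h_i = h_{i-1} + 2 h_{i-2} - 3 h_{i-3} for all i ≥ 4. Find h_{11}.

220

h_4 = 4 + 2*(-1) - 3*6 = -16
h_5 = (-16) + 2*4 - 3*(-1) = -5
h_6 = (-5) + 2*(-16) - 3*4 = -49
h_7 = (-49) + 2*(-5) - 3*(-16) = -11
h_8 = (-11) + 2*(-49) - 3*(-5) = -94
h_9 = (-94) + 2*(-11) - 3*(-49) = 31
h_{10} = 31 + 2*(-94) - 3*(-11) = -124
h_{11} = (-124) + 2*31 - 3*(-94) = 220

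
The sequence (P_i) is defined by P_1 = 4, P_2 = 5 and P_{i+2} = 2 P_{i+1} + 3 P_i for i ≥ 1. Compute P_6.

545

P_3 = 2*5 + 3*4 = 22
P_4 = 2*22 + 3*5 = 59
P_5 = 2*59 + 3*22 = 184
P_6 = 2*184 + 3*59 = 545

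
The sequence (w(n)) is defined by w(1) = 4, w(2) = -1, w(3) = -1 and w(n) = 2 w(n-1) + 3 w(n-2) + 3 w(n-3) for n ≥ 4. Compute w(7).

w(4) = 2*(-1) + 3*(-1) + 3*4 = 7
w(5) = 2*7 + 3*(-1) + 3*(-1) = 8
w(6) = 2*8 + 3*7 + 3*(-1) = 34
w(7) = 2*34 + 3*8 + 3*7 = 113

113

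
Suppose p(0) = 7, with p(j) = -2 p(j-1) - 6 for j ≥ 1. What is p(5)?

-290

p(1) = -2·7 - 6 = -20
p(2) = -2·(-20) - 6 = 34
p(3) = -2·34 - 6 = -74
p(4) = -2·(-74) - 6 = 142
p(5) = -2·142 - 6 = -290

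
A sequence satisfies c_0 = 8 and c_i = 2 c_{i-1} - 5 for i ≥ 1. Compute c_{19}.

1572869

The fixed point is -5/(1 - 2) = 5, so c_i - 5 = 2(c_{i-1} - 5).
Hence c_i = 3·2^i + 5.
c_{19} = 3·2^{19} + 5 = 3·524288 + 5 = 1572869.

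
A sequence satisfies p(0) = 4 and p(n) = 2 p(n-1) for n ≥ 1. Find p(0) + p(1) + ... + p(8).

2044

p(1) = 2*4 = 8
p(2) = 2*8 = 16
p(3) = 2*16 = 32
p(4) = 2*32 = 64
p(5) = 2*64 = 128
p(6) = 2*128 = 256
p(7) = 2*256 = 512
p(8) = 2*512 = 1024
Sum = 4 + 8 + 16 + 32 + 64 + 128 + 256 + 512 + 1024 = 2044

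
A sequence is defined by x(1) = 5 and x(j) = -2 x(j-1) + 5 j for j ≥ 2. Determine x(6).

-60

x(2) = -2(5) + 10 = 0
x(3) = -2(0) + 15 = 15
x(4) = -2(15) + 20 = -10
x(5) = -2(-10) + 25 = 45
x(6) = -2(45) + 30 = -60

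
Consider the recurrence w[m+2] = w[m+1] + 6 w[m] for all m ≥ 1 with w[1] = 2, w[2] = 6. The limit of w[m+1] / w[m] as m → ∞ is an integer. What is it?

3

The characteristic equation is r^2 - r - 6 = 0, which factors as (r - 3)(r + 2) = 0.
So the roots are 3 and -2. Since |3| > |-2| and the coefficient of 3^m is non-zero, the ratio tends to 3.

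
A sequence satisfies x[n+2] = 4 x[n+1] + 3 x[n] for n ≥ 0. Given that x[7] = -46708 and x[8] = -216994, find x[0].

Rearranging, x[n-2] = (x[n] - 4 x[n-1]) / 3.
x[6] = (-216994 - 4*(-46708)) / 3 = -30162/3 = -10054
x[5] = (-46708 - 4*(-10054)) / 3 = -6492/3 = -2164
x[4] = (-10054 - 4*(-2164)) / 3 = -1398/3 = -466
x[3] = (-2164 - 4*(-466)) / 3 = -300/3 = -100
x[2] = (-466 - 4*(-100)) / 3 = -66/3 = -22
x[1] = (-100 - 4*(-22)) / 3 = -12/3 = -4
x[0] = (-22 - 4*(-4)) / 3 = -6/3 = -2

-2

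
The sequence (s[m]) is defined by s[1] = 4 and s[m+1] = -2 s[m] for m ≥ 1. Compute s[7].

256

s[2] = -2·4 = -8
s[3] = -2·(-8) = 16
s[4] = -2·16 = -32
s[5] = -2·(-32) = 64
s[6] = -2·64 = -128
s[7] = -2·(-128) = 256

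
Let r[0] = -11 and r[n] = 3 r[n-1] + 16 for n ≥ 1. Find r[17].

The fixed point is 16/(1 - 3) = -8, so r[n] + 8 = 3(r[n-1] + 8).
Hence r[n] = -3·3^n - 8.
r[17] = -3·3^{17} - 8 = -3·129140163 - 8 = -387420497.

-387420497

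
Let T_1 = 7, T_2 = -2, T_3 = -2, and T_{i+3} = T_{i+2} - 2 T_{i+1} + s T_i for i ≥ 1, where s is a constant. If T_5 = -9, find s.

T_4 = 2 + 7s
T_5 = 6 + 5s
So 6 + 5s = -9, giving s = -3.

-3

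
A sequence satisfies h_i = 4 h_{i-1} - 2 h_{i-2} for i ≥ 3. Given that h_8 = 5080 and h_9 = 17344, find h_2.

5

Rearranging, h_{i-2} = (h_i - 4 h_{i-1}) / -2.
h_7 = (17344 - 4(5080)) / -2 = -2976/-2 = 1488
h_6 = (5080 - 4(1488)) / -2 = -872/-2 = 436
h_5 = (1488 - 4(436)) / -2 = -256/-2 = 128
h_4 = (436 - 4(128)) / -2 = -76/-2 = 38
h_3 = (128 - 4(38)) / -2 = -24/-2 = 12
h_2 = (38 - 4(12)) / -2 = -10/-2 = 5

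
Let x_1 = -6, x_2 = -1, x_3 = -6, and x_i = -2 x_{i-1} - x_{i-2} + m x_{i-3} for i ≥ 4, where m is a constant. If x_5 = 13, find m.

x_4 = 13 - 6m
x_5 = -20 + 11m
So -20 + 11m = 13, giving m = 3.

3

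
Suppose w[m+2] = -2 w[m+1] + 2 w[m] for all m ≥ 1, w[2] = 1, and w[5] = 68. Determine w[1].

7

Let w[1] = v.
w[3] = -2 + 2v
w[4] = 6 - 4v
w[5] = -16 + 12v
So -16 + 12v = 68, giving v = 7.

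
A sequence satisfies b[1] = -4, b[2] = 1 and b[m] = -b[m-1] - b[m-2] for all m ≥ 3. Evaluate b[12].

b[3] = -1 - (-4) = 3
b[4] = -3 - 1 = -4
b[5] = -(-4) - 3 = 1
b[6] = -1 - (-4) = 3
b[7] = -3 - 1 = -4
b[8] = -(-4) - 3 = 1
b[9] = -1 - (-4) = 3
b[10] = -3 - 1 = -4
b[11] = -(-4) - 3 = 1
b[12] = -1 - (-4) = 3

3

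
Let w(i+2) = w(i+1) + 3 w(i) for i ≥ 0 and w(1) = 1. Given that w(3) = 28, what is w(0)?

Let w(0) = z.
w(2) = 1 + 3z
w(3) = 4 + 3z
So 4 + 3z = 28, giving z = 8.

8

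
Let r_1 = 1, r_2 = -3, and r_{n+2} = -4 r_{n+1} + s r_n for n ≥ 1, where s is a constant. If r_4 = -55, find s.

1

r_3 = 12 + s
r_4 = -48 - 7s
So -48 - 7s = -55, giving s = 1.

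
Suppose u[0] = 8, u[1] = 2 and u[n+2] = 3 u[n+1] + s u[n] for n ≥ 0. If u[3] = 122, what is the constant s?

u[2] = 6 + 8s
u[3] = 18 + 26s
So 18 + 26s = 122, giving s = 4.

4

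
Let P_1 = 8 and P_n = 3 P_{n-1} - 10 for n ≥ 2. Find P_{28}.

The fixed point is -10/(1 - 3) = 5, so P_n - 5 = 3(P_{n-1} - 5).
Hence P_n = 3·3^{n-1} + 5.
P_{28} = 3·3^{27} + 5 = 3·7625597484987 + 5 = 22876792454966.

22876792454966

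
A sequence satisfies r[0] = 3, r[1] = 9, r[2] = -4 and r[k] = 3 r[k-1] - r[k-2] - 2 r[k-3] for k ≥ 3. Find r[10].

-13483

r[3] = 3·(-4) - 9 - 2·3 = -27
r[4] = 3·(-27) - (-4) - 2·9 = -95
r[5] = 3·(-95) - (-27) - 2·(-4) = -250
r[6] = 3·(-250) - (-95) - 2·(-27) = -601
r[7] = 3·(-601) - (-250) - 2·(-95) = -1363
r[8] = 3·(-1363) - (-601) - 2·(-250) = -2988
r[9] = 3·(-2988) - (-1363) - 2·(-601) = -6399
r[10] = 3·(-6399) - (-2988) - 2·(-1363) = -13483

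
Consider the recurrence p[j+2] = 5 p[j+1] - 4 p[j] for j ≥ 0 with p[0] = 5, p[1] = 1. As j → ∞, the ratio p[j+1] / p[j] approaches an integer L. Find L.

4

The characteristic equation is r^2 - 5r + 4 = 0, which factors as (r - 4)(r - 1) = 0.
So the roots are 4 and 1. Since |4| > |1| and the coefficient of 4^j is non-zero, the ratio tends to 4.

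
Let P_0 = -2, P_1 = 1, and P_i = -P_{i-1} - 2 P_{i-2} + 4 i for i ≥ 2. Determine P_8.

51

P_2 = -1 - 2(-2) + 8 = 11
P_3 = -11 - 2(1) + 12 = -1
P_4 = -(-1) - 2(11) + 16 = -5
P_5 = -(-5) - 2(-1) + 20 = 27
P_6 = -27 - 2(-5) + 24 = 7
P_7 = -7 - 2(27) + 28 = -33
P_8 = -(-33) - 2(7) + 32 = 51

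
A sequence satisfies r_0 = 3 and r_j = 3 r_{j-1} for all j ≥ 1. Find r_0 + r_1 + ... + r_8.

29523

r_1 = 3(3) = 9
r_2 = 3(9) = 27
r_3 = 3(27) = 81
r_4 = 3(81) = 243
r_5 = 3(243) = 729
r_6 = 3(729) = 2187
r_7 = 3(2187) = 6561
r_8 = 3(6561) = 19683
Sum = 3 + 9 + 27 + 81 + 243 + 729 + 2187 + 6561 + 19683 = 29523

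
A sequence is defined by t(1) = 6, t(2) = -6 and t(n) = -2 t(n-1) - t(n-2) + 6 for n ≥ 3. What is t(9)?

30

t(3) = -2·(-6) - 6 + 6 = 12
t(4) = -2·12 - (-6) + 6 = -12
t(5) = -2·(-12) - 12 + 6 = 18
t(6) = -2·18 - (-12) + 6 = -18
t(7) = -2·(-18) - 18 + 6 = 24
t(8) = -2·24 - (-18) + 6 = -24
t(9) = -2·(-24) - 24 + 6 = 30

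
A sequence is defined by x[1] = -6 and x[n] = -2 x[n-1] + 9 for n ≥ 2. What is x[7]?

x[2] = -2*(-6) + 9 = 21
x[3] = -2*21 + 9 = -33
x[4] = -2*(-33) + 9 = 75
x[5] = -2*75 + 9 = -141
x[6] = -2*(-141) + 9 = 291
x[7] = -2*291 + 9 = -573

-573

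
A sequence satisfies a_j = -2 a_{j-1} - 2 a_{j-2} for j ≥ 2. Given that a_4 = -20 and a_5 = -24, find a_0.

5

Rearranging, a_{j-2} = (a_j + 2 a_{j-1}) / -2.
a_3 = (-24 + 2*(-20)) / -2 = -64/-2 = 32
a_2 = (-20 + 2*32) / -2 = 44/-2 = -22
a_1 = (32 + 2*(-22)) / -2 = -12/-2 = 6
a_0 = (-22 + 2*6) / -2 = -10/-2 = 5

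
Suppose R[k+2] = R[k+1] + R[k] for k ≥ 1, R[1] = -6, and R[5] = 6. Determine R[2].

Let R[2] = z.
R[3] = -6 + z
R[4] = -6 + 2z
R[5] = -12 + 3z
So -12 + 3z = 6, giving z = 6.

6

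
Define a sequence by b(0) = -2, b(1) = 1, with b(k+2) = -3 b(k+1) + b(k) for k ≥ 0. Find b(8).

b(2) = -3·1 + (-2) = -5
b(3) = -3·(-5) + 1 = 16
b(4) = -3·16 + (-5) = -53
b(5) = -3·(-53) + 16 = 175
b(6) = -3·175 + (-53) = -578
b(7) = -3·(-578) + 175 = 1909
b(8) = -3·1909 + (-578) = -6305

-6305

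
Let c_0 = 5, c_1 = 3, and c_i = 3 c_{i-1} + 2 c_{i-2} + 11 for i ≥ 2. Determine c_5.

c_2 = 3*3 + 2*5 + 11 = 30
c_3 = 3*30 + 2*3 + 11 = 107
c_4 = 3*107 + 2*30 + 11 = 392
c_5 = 3*392 + 2*107 + 11 = 1401

1401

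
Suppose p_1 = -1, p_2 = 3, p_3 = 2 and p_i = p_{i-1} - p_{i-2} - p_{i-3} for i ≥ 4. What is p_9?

19

p_4 = 2 - 3 - (-1) = 0
p_5 = 0 - 2 - 3 = -5
p_6 = (-5) - 0 - 2 = -7
p_7 = (-7) - (-5) - 0 = -2
p_8 = (-2) - (-7) - (-5) = 10
p_9 = 10 - (-2) - (-7) = 19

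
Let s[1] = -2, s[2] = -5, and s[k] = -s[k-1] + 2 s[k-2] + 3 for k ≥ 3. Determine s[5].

22

s[3] = -(-5) + 2(-2) + 3 = 4
s[4] = -4 + 2(-5) + 3 = -11
s[5] = -(-11) + 2(4) + 3 = 22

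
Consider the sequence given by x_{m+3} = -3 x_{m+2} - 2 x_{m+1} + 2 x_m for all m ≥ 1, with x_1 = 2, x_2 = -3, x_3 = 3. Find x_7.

-115

x_4 = -3*3 - 2*(-3) + 2*2 = 1
x_5 = -3*1 - 2*3 + 2*(-3) = -15
x_6 = -3*(-15) - 2*1 + 2*3 = 49
x_7 = -3*49 - 2*(-15) + 2*1 = -115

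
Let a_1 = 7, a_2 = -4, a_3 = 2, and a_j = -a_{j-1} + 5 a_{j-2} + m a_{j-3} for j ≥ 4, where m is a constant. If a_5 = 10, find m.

a_4 = -22 + 7m
a_5 = 32 - 11m
So 32 - 11m = 10, giving m = 2.

2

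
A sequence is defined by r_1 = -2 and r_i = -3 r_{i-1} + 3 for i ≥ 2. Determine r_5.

-222

r_2 = -3(-2) + 3 = 9
r_3 = -3(9) + 3 = -24
r_4 = -3(-24) + 3 = 75
r_5 = -3(75) + 3 = -222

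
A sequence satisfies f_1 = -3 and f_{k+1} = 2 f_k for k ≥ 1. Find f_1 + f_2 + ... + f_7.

-381

f_2 = 2·(-3) = -6
f_3 = 2·(-6) = -12
f_4 = 2·(-12) = -24
f_5 = 2·(-24) = -48
f_6 = 2·(-48) = -96
f_7 = 2·(-96) = -192
Sum = (-3) + (-6) + (-12) + (-24) + (-48) + (-96) + (-192) = -381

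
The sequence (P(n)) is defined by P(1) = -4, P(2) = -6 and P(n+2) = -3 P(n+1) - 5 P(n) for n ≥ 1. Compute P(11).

P(3) = -3·(-6) - 5·(-4) = 38
P(4) = -3·38 - 5·(-6) = -84
P(5) = -3·(-84) - 5·38 = 62
P(6) = -3·62 - 5·(-84) = 234
P(7) = -3·234 - 5·62 = -1012
P(8) = -3·(-1012) - 5·234 = 1866
P(9) = -3·1866 - 5·(-1012) = -538
P(10) = -3·(-538) - 5·1866 = -7716
P(11) = -3·(-7716) - 5·(-538) = 25838

25838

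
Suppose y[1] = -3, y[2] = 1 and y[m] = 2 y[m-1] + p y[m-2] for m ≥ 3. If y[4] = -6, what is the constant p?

2

y[3] = 2 - 3p
y[4] = 4 - 5p
So 4 - 5p = -6, giving p = 2.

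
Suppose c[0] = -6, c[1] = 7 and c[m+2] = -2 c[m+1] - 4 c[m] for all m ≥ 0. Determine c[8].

c[2] = -2(7) - 4(-6) = 10
c[3] = -2(10) - 4(7) = -48
c[4] = -2(-48) - 4(10) = 56
c[5] = -2(56) - 4(-48) = 80
c[6] = -2(80) - 4(56) = -384
c[7] = -2(-384) - 4(80) = 448
c[8] = -2(448) - 4(-384) = 640

640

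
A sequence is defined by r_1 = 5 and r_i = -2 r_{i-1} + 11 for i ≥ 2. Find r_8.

-167

r_2 = -2*5 + 11 = 1
r_3 = -2*1 + 11 = 9
r_4 = -2*9 + 11 = -7
r_5 = -2*(-7) + 11 = 25
r_6 = -2*25 + 11 = -39
r_7 = -2*(-39) + 11 = 89
r_8 = -2*89 + 11 = -167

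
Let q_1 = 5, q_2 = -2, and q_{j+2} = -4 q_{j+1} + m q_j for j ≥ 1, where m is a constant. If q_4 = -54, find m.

q_3 = 8 + 5m
q_4 = -32 - 22m
So -32 - 22m = -54, giving m = 1.

1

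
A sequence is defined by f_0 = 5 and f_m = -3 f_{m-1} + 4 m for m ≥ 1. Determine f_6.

3105

f_1 = -3(5) + 4 = -11
f_2 = -3(-11) + 8 = 41
f_3 = -3(41) + 12 = -111
f_4 = -3(-111) + 16 = 349
f_5 = -3(349) + 20 = -1027
f_6 = -3(-1027) + 24 = 3105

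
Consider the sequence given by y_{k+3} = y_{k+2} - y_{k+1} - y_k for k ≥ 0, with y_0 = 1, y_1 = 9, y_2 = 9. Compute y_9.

41

y_3 = 9 - 9 - 1 = -1
y_4 = (-1) - 9 - 9 = -19
y_5 = (-19) - (-1) - 9 = -27
y_6 = (-27) - (-19) - (-1) = -7
y_7 = (-7) - (-27) - (-19) = 39
y_8 = 39 - (-7) - (-27) = 73
y_9 = 73 - 39 - (-7) = 41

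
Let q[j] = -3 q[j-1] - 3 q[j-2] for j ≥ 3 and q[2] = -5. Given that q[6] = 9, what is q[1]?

Let q[1] = v.
q[3] = 15 - 3v
q[4] = -30 + 9v
q[5] = 45 - 18v
q[6] = -45 + 27v
So -45 + 27v = 9, giving v = 2.

2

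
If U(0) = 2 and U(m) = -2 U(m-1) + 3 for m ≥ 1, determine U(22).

4194305

The fixed point is 3/(1 + 2) = 1, so U(m) - 1 = -2(U(m-1) - 1).
Hence U(m) = 1·(-2)^m + 1.
U(22) = 1·(-2)^{22} + 1 = 1·4194304 + 1 = 4194305.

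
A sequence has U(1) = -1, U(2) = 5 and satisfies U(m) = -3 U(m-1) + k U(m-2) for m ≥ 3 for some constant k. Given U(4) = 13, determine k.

-4

U(3) = -15 - k
U(4) = 45 + 8k
So 45 + 8k = 13, giving k = -4.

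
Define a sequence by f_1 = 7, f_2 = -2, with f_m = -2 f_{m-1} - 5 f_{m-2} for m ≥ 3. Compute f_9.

-4529

f_3 = -2·(-2) - 5·7 = -31
f_4 = -2·(-31) - 5·(-2) = 72
f_5 = -2·72 - 5·(-31) = 11
f_6 = -2·11 - 5·72 = -382
f_7 = -2·(-382) - 5·11 = 709
f_8 = -2·709 - 5·(-382) = 492
f_9 = -2·492 - 5·709 = -4529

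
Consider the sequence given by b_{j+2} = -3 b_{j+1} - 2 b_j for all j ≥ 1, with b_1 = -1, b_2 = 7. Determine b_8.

b_3 = -3*7 - 2*(-1) = -19
b_4 = -3*(-19) - 2*7 = 43
b_5 = -3*43 - 2*(-19) = -91
b_6 = -3*(-91) - 2*43 = 187
b_7 = -3*187 - 2*(-91) = -379
b_8 = -3*(-379) - 2*187 = 763

763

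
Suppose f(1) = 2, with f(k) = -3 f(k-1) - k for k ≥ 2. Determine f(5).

f(2) = -3(2) - 2 = -8
f(3) = -3(-8) - 3 = 21
f(4) = -3(21) - 4 = -67
f(5) = -3(-67) - 5 = 196

196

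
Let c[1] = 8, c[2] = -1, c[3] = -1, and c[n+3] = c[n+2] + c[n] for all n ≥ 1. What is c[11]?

c[4] = (-1) + 8 = 7
c[5] = 7 + (-1) = 6
c[6] = 6 + (-1) = 5
c[7] = 5 + 7 = 12
c[8] = 12 + 6 = 18
c[9] = 18 + 5 = 23
c[10] = 23 + 12 = 35
c[11] = 35 + 18 = 53

53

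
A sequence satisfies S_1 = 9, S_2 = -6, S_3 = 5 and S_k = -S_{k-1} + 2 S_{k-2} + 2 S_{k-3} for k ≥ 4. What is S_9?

-51

S_4 = -5 + 2·(-6) + 2·9 = 1
S_5 = -1 + 2·5 + 2·(-6) = -3
S_6 = -(-3) + 2·1 + 2·5 = 15
S_7 = -15 + 2·(-3) + 2·1 = -19
S_8 = -(-19) + 2·15 + 2·(-3) = 43
S_9 = -43 + 2·(-19) + 2·15 = -51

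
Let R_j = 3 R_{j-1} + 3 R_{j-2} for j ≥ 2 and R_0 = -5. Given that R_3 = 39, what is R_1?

Let R_1 = x.
R_2 = -15 + 3x
R_3 = -45 + 12x
So -45 + 12x = 39, giving x = 7.

7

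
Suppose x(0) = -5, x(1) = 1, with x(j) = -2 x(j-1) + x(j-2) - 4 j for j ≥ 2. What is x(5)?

137

x(2) = -2(1) + (-5) - 8 = -15
x(3) = -2(-15) + 1 - 12 = 19
x(4) = -2(19) + (-15) - 16 = -69
x(5) = -2(-69) + 19 - 20 = 137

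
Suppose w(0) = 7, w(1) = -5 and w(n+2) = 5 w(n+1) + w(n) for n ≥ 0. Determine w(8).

-358418

w(2) = 5(-5) + 7 = -18
w(3) = 5(-18) + (-5) = -95
w(4) = 5(-95) + (-18) = -493
w(5) = 5(-493) + (-95) = -2560
w(6) = 5(-2560) + (-493) = -13293
w(7) = 5(-13293) + (-2560) = -69025
w(8) = 5(-69025) + (-13293) = -358418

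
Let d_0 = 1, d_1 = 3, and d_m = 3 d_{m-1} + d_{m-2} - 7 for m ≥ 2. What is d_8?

1035

d_2 = 3·3 + 1 - 7 = 3
d_3 = 3·3 + 3 - 7 = 5
d_4 = 3·5 + 3 - 7 = 11
d_5 = 3·11 + 5 - 7 = 31
d_6 = 3·31 + 11 - 7 = 97
d_7 = 3·97 + 31 - 7 = 315
d_8 = 3·315 + 97 - 7 = 1035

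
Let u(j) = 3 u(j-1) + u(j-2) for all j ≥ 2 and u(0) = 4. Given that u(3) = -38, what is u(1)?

Let u(1) = v.
u(2) = 4 + 3v
u(3) = 12 + 10v
So 12 + 10v = -38, giving v = -5.

-5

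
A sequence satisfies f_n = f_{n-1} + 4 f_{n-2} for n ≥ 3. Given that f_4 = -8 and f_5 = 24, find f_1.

3

Rearranging, f_{n-2} = (f_n - f_{n-1}) / 4.
f_3 = (24 - (-8)) / 4 = 32/4 = 8
f_2 = (-8 - 8) / 4 = -16/4 = -4
f_1 = (8 - (-4)) / 4 = 12/4 = 3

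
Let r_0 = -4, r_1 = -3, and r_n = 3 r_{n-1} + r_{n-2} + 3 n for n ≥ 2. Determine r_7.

r_2 = 3*(-3) + (-4) + 6 = -7
r_3 = 3*(-7) + (-3) + 9 = -15
r_4 = 3*(-15) + (-7) + 12 = -40
r_5 = 3*(-40) + (-15) + 15 = -120
r_6 = 3*(-120) + (-40) + 18 = -382
r_7 = 3*(-382) + (-120) + 21 = -1245

-1245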